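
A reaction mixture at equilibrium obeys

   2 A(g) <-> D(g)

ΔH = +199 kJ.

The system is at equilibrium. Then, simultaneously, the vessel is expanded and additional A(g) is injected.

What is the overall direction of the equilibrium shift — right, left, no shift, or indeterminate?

cannot be determined

Gas moles: reactants 2, products 1 (Δn_gas = -1). Expansion shifts the system toward the side with more moles of gas — to the left.
Adding A (g), a reactant, drives the reaction to the right.
The individual effects push in opposite directions; without quantitative information the net direction cannot be determined.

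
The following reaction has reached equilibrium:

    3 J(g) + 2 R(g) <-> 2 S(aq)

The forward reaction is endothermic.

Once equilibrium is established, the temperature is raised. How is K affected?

increases

K depends on temperature via the van 't Hoff relation. The forward reaction is endothermic, so raising T increases K.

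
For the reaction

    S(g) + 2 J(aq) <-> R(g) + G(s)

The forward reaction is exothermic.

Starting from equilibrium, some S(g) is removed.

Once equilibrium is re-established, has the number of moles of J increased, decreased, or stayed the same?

increases

Removing S (g), a reactant, drives the reaction to the left.
The net shift is to the left. J is a reactant, so its amount increases.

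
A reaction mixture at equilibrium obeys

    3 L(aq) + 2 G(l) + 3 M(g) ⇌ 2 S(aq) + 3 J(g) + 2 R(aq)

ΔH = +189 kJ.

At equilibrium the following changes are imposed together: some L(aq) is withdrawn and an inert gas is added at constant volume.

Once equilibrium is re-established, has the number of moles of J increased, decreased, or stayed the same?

Removing L (aq), a reactant, drives the reaction to the left.
At constant volume, adding an inert gas leaves every reacting species' partial pressure unchanged, so Q is unchanged — no shift from this change.
The net shift is to the left. J is a product, so its amount decreases.

decreases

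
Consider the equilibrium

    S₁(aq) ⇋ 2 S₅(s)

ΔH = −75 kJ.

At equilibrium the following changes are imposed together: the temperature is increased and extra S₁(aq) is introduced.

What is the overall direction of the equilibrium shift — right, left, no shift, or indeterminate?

cannot be determined

The forward reaction is exothermic. Raising T favours the endothermic direction — shift to the left.
Adding S₁ (aq), a reactant, drives the reaction to the right.
The individual effects push in opposite directions; without quantitative information the net direction cannot be determined.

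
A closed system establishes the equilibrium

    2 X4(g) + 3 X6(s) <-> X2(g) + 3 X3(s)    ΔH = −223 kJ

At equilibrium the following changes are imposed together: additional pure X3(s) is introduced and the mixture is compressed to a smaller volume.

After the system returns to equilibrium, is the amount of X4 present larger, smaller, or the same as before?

decreases

X3 is a pure solid; its activity is 1 regardless of amount, so Q is unaffected — no shift from this change.
Gas moles: reactants 2, products 1 (Δn_gas = -1). Compression shifts the system toward the side with fewer moles of gas — to the right.
The net shift is to the right. X4 is a reactant, so its amount decreases.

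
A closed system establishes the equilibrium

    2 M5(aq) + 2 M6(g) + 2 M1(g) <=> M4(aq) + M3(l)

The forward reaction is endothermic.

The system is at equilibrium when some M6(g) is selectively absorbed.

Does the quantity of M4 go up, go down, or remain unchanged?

decreases

Removing M6 (g), a reactant, drives the reaction to the left.
The net shift is to the left. M4 is a product, so its amount decreases.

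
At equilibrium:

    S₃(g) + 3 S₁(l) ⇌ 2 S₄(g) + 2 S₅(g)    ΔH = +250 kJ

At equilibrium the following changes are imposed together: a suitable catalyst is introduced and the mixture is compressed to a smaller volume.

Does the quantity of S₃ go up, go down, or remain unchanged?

increases

A catalyst speeds both forward and reverse rates equally; it changes neither Q nor K — no shift from this change.
Gas moles: reactants 1, products 4 (Δn_gas = +3). Compression shifts the system toward the side with fewer moles of gas — to the left.
The net shift is to the left. S₃ is a reactant, so its amount increases.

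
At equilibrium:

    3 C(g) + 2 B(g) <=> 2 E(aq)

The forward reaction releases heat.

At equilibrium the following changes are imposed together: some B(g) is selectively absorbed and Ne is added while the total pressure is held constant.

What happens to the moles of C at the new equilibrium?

increases

Removing B (g), a reactant, drives the reaction to the left.
Adding inert gas at constant total pressure expands the volume and lowers every reacting partial pressure. With Δn_gas = 0 − 5 = -5, Q moves away from K toward the side with fewer gas moles, so the system shifts toward the side with more gas moles — to the left.
The net shift is to the left. C is a reactant, so its amount increases.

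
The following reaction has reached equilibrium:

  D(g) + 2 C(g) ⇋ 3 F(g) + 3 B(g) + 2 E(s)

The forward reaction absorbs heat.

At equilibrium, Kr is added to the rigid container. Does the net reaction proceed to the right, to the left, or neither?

no shift

At constant volume, adding an inert gas leaves every reacting species' partial pressure unchanged, so Q is unchanged — no shift from this change.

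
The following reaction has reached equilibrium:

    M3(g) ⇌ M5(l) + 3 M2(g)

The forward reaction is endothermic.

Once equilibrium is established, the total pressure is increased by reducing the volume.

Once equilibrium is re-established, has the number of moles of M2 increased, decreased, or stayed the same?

Gas moles: reactants 1, products 3 (Δn_gas = +2). Compression shifts the system toward the side with fewer moles of gas — to the left.
The net shift is to the left. M2 is a product, so its amount decreases.

decreases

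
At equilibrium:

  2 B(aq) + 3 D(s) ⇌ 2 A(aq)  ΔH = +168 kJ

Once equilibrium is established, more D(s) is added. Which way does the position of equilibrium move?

no shift

D is a pure solid; its activity is 1 regardless of amount, so Q is unaffected — no shift from this change.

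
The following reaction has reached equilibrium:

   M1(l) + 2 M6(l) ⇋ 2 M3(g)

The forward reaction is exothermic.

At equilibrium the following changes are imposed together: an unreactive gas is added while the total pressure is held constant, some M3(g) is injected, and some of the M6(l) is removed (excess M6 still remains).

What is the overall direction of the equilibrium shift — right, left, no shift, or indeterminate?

cannot be determined

Adding inert gas at constant total pressure expands the volume and lowers every reacting partial pressure. With Δn_gas = 2 − 0 = +2, Q moves away from K toward the side with fewer gas moles, so the system shifts toward the side with more gas moles — to the right.
Adding M3 (g), a product, drives the reaction to the left.
M6 is a pure liquid; its activity is 1 regardless of amount, so Q is unaffected — no shift from this change.
The individual effects push in opposite directions; without quantitative information the net direction cannot be determined.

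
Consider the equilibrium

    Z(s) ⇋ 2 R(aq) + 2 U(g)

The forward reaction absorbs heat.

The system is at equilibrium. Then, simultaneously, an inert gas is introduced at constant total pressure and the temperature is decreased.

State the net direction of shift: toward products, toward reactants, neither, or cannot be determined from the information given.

Adding inert gas at constant total pressure expands the volume and lowers every reacting partial pressure. With Δn_gas = 2 − 0 = +2, Q moves away from K toward the side with fewer gas moles, so the system shifts toward the side with more gas moles — to the right.
The forward reaction is endothermic. Lowering T favours the exothermic direction — shift to the left.
The individual effects push in opposite directions; without quantitative information the net direction cannot be determined.

cannot be determined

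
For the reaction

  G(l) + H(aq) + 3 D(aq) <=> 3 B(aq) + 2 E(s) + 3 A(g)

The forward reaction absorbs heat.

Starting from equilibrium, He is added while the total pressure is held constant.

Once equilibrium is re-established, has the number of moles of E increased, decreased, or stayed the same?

increases

Adding inert gas at constant total pressure expands the volume and lowers every reacting partial pressure. With Δn_gas = 3 − 0 = +3, Q moves away from K toward the side with fewer gas moles, so the system shifts toward the side with more gas moles — to the right.
The net shift is to the right. E is a product, so its amount increases.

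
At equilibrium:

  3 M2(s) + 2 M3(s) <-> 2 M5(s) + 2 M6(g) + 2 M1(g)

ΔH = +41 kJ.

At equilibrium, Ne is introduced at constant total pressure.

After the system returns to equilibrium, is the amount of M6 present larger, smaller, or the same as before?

Adding inert gas at constant total pressure expands the volume and lowers every reacting partial pressure. With Δn_gas = 4 − 0 = +4, Q moves away from K toward the side with fewer gas moles, so the system shifts toward the side with more gas moles — to the right.
The net shift is to the right. M6 is a product, so its amount increases.

increases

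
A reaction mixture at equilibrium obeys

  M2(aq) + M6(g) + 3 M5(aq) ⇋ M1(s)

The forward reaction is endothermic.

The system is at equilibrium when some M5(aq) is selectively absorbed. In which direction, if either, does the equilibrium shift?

left

Removing M5 (aq), a reactant, drives the reaction to the left.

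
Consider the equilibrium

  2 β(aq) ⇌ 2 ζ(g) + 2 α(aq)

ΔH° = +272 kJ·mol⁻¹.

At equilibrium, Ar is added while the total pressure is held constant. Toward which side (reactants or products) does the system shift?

Adding inert gas at constant total pressure expands the volume and lowers every reacting partial pressure. With Δn_gas = 2 − 0 = +2, Q moves away from K toward the side with fewer gas moles, so the system shifts toward the side with more gas moles — to the right.

right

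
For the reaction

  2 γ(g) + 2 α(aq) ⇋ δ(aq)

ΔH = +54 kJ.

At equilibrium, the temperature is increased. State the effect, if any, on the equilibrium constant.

increases

K depends on temperature via the van 't Hoff relation. The forward reaction is endothermic, so raising T increases K.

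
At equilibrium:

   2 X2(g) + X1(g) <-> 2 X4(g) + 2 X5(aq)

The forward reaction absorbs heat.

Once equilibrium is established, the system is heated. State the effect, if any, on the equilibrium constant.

increases

K depends on temperature via the van 't Hoff relation. The forward reaction is endothermic, so raising T increases K.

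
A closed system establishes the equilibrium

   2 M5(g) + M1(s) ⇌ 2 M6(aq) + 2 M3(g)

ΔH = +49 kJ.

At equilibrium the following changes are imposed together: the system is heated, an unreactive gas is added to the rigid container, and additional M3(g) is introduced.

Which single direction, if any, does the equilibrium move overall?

cannot be determined

The forward reaction is endothermic. Raising T favours the endothermic direction — shift to the right.
At constant volume, adding an inert gas leaves every reacting species' partial pressure unchanged, so Q is unchanged — no shift from this change.
Adding M3 (g), a product, drives the reaction to the left.
The individual effects push in opposite directions; without quantitative information the net direction cannot be determined.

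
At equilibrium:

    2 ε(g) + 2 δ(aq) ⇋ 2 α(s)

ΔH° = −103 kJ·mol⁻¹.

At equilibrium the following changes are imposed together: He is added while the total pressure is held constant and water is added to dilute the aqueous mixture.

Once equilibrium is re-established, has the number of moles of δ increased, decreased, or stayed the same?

increases

Adding inert gas at constant total pressure expands the volume and lowers every reacting partial pressure. With Δn_gas = 0 − 2 = -2, Q moves away from K toward the side with fewer gas moles, so the system shifts toward the side with more gas moles — to the left.
Dilution lowers every aqueous concentration by the same factor. Δn_aq = 0 − 2 = -2, so the system shifts toward the side with more dissolved moles — to the left.
The net shift is to the left. δ is a reactant, so its amount increases.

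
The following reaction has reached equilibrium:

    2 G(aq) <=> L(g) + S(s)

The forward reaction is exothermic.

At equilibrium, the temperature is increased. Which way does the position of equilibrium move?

The forward reaction is exothermic. Raising T favours the endothermic direction — shift to the left.

left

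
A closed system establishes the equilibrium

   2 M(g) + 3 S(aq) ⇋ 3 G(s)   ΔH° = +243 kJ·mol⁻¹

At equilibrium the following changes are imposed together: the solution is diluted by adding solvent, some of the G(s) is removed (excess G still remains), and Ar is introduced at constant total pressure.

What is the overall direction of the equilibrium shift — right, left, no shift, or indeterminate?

Dilution lowers every aqueous concentration by the same factor. Δn_aq = 0 − 3 = -3, so the system shifts toward the side with more dissolved moles — to the left.
G is a pure solid; its activity is 1 regardless of amount, so Q is unaffected — no shift from this change.
Adding inert gas at constant total pressure expands the volume and lowers every reacting partial pressure. With Δn_gas = 0 − 2 = -2, Q moves away from K toward the side with fewer gas moles, so the system shifts toward the side with more gas moles — to the left.
Only the nonzero effect(s) matter; the net shift is to the left.

left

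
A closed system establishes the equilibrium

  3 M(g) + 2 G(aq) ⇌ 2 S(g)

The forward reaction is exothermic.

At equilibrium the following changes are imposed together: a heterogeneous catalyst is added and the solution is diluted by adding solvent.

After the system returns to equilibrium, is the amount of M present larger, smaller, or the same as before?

A catalyst speeds both forward and reverse rates equally; it changes neither Q nor K — no shift from this change.
Dilution lowers every aqueous concentration by the same factor. Δn_aq = 0 − 2 = -2, so the system shifts toward the side with more dissolved moles — to the left.
The net shift is to the left. M is a reactant, so its amount increases.

increases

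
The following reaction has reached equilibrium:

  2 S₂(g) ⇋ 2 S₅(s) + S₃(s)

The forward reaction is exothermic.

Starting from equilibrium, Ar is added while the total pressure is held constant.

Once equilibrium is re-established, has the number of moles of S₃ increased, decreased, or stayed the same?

decreases

Adding inert gas at constant total pressure expands the volume and lowers every reacting partial pressure. With Δn_gas = 0 − 2 = -2, Q moves away from K toward the side with fewer gas moles, so the system shifts toward the side with more gas moles — to the left.
The net shift is to the left. S₃ is a product, so its amount decreases.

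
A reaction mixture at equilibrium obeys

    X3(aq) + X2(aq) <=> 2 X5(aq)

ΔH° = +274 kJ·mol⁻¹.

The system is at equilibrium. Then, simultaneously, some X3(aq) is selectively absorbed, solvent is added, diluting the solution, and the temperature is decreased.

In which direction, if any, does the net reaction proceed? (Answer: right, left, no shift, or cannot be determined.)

Removing X3 (aq), a reactant, drives the reaction to the left.
Dilution scales every aqueous concentration by the same factor. Δn_aq = 2 − 2 = 0, so Q is unchanged — no shift.
The forward reaction is endothermic. Lowering T favours the exothermic direction — shift to the left.
Only the nonzero effect(s) matter; the net shift is to the left.

left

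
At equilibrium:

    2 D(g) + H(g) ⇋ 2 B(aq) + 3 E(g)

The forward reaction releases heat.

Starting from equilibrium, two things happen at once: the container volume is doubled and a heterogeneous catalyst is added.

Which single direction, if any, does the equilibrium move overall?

no shift

Gas moles: reactants 3, products 3. Δn_gas = 0, so a volume change leaves Q equal to K — no shift from this change.
A catalyst speeds both forward and reverse rates equally; it changes neither Q nor K — no shift from this change.
None of the changes alters Q relative to K, so there is no net shift.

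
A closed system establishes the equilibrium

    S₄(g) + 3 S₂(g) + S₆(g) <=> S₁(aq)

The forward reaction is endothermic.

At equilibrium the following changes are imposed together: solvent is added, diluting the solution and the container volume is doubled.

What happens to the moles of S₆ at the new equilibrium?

cannot be determined

Dilution lowers every aqueous concentration by the same factor. Δn_aq = 1 − 0 = +1, so the system shifts toward the side with more dissolved moles — to the right.
Gas moles: reactants 5, products 0 (Δn_gas = -5). Expansion shifts the system toward the side with more moles of gas — to the left.
The two effects oppose each other, so the net shift — and hence the change in S₆ — cannot be determined from the given information.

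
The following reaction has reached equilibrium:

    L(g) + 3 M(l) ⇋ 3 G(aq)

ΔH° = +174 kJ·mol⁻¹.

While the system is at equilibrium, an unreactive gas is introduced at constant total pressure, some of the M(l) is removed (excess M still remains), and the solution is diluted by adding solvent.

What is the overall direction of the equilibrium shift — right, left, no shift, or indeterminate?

Adding inert gas at constant total pressure expands the volume and lowers every reacting partial pressure. With Δn_gas = 0 − 1 = -1, Q moves away from K toward the side with fewer gas moles, so the system shifts toward the side with more gas moles — to the left.
M is a pure liquid; its activity is 1 regardless of amount, so Q is unaffected — no shift from this change.
Dilution lowers every aqueous concentration by the same factor. Δn_aq = 3 − 0 = +3, so the system shifts toward the side with more dissolved moles — to the right.
The individual effects push in opposite directions; without quantitative information the net direction cannot be determined.

cannot be determined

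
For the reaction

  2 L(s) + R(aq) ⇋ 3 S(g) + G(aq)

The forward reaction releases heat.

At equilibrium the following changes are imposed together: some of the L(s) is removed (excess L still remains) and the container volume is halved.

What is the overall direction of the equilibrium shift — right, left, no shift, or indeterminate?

L is a pure solid; its activity is 1 regardless of amount, so Q is unaffected — no shift from this change.
Gas moles: reactants 0, products 3 (Δn_gas = +3). Compression shifts the system toward the side with fewer moles of gas — to the left.
Only the nonzero effect(s) matter; the net shift is to the left.

left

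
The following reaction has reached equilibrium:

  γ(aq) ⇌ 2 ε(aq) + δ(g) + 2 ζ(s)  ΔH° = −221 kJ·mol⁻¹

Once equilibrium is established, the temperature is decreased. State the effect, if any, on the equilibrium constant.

K depends on temperature via the van 't Hoff relation. The forward reaction is exothermic, so lowering T increases K.

increases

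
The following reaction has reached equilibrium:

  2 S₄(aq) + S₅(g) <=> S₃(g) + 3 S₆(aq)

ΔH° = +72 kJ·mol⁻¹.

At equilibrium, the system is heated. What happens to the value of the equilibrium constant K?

increases

K depends on temperature via the van 't Hoff relation. The forward reaction is endothermic, so raising T increases K.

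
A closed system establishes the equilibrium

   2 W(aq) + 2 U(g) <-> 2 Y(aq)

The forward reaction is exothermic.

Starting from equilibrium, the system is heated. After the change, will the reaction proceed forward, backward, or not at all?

The forward reaction is exothermic. Raising T favours the endothermic direction — shift to the left.

left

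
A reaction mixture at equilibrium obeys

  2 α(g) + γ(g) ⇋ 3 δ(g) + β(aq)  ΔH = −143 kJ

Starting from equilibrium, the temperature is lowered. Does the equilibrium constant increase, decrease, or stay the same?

increases

K depends on temperature via the van 't Hoff relation. The forward reaction is exothermic, so lowering T increases K.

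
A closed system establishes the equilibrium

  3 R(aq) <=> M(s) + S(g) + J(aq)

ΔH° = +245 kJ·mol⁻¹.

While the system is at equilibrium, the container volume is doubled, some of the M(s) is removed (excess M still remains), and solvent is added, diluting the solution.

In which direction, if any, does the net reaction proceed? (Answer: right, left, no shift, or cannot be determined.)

cannot be determined

Gas moles: reactants 0, products 1 (Δn_gas = +1). Expansion shifts the system toward the side with more moles of gas — to the right.
M is a pure solid; its activity is 1 regardless of amount, so Q is unaffected — no shift from this change.
Dilution lowers every aqueous concentration by the same factor. Δn_aq = 1 − 3 = -2, so the system shifts toward the side with more dissolved moles — to the left.
The individual effects push in opposite directions; without quantitative information the net direction cannot be determined.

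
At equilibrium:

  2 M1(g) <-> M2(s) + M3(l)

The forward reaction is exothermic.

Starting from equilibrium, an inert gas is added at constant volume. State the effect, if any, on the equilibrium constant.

The equilibrium constant depends only on temperature. This perturbation changes neither the position of equilibrium nor K.

unchanged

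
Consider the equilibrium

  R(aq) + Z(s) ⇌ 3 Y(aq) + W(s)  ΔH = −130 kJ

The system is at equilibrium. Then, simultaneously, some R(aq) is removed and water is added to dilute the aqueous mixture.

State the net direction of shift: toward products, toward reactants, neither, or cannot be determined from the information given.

Removing R (aq), a reactant, drives the reaction to the left.
Dilution lowers every aqueous concentration by the same factor. Δn_aq = 3 − 1 = +2, so the system shifts toward the side with more dissolved moles — to the right.
The individual effects push in opposite directions; without quantitative information the net direction cannot be determined.

cannot be determined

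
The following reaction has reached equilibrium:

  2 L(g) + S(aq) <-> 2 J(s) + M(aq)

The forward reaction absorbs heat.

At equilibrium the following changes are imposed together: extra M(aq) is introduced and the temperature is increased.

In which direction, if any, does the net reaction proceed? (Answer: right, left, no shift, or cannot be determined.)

cannot be determined

Adding M (aq), a product, drives the reaction to the left.
The forward reaction is endothermic. Raising T favours the endothermic direction — shift to the right.
The individual effects push in opposite directions; without quantitative information the net direction cannot be determined.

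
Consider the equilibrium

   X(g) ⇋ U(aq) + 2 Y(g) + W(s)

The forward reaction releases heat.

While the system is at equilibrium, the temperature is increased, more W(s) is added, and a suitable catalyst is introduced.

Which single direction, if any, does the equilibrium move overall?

The forward reaction is exothermic. Raising T favours the endothermic direction — shift to the left.
W is a pure solid; its activity is 1 regardless of amount, so Q is unaffected — no shift from this change.
A catalyst speeds both forward and reverse rates equally; it changes neither Q nor K — no shift from this change.
Only the nonzero effect(s) matter; the net shift is to the left.

left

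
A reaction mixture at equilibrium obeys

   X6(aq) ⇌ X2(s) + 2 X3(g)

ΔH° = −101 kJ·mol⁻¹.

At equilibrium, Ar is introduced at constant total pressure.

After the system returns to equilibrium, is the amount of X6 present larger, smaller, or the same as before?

decreases

Adding inert gas at constant total pressure expands the volume and lowers every reacting partial pressure. With Δn_gas = 2 − 0 = +2, Q moves away from K toward the side with fewer gas moles, so the system shifts toward the side with more gas moles — to the right.
The net shift is to the right. X6 is a reactant, so its amount decreases.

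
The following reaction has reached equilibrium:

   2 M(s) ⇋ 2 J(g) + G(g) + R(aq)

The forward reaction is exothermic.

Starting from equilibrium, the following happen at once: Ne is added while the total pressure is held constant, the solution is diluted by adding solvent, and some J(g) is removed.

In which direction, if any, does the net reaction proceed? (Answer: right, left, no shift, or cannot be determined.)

right

Adding inert gas at constant total pressure expands the volume and lowers every reacting partial pressure. With Δn_gas = 3 − 0 = +3, Q moves away from K toward the side with fewer gas moles, so the system shifts toward the side with more gas moles — to the right.
Dilution lowers every aqueous concentration by the same factor. Δn_aq = 1 − 0 = +1, so the system shifts toward the side with more dissolved moles — to the right.
Removing J (g), a product, drives the reaction to the right.
All effects act in the same direction — net shift to the right.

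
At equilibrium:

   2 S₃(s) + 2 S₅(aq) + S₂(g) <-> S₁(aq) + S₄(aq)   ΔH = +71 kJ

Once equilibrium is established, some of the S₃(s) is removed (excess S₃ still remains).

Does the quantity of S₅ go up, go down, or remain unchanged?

unchanged

S₃ is a pure solid; its activity is 1 regardless of amount, so Q is unaffected — no shift from this change.
No net shift occurs, so the amount of S₅ is unchanged.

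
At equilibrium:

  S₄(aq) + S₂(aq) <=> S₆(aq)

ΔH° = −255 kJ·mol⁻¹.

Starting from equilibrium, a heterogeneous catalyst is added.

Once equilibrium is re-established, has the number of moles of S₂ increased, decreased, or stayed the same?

A catalyst speeds both forward and reverse rates equally; it changes neither Q nor K — no shift from this change.
No net shift occurs, so the amount of S₂ is unchanged.

unchanged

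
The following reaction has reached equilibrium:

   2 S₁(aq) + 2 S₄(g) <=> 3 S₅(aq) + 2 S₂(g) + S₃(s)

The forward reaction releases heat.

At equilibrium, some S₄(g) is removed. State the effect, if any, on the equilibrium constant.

The equilibrium constant depends only on temperature. This perturbation may move the position of equilibrium, but since T is unchanged, K itself is unchanged.

unchanged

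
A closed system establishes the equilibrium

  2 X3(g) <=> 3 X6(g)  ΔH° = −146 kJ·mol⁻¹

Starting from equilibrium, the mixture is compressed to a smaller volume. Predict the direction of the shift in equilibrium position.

Gas moles: reactants 2, products 3 (Δn_gas = +1). Compression shifts the system toward the side with fewer moles of gas — to the left.

left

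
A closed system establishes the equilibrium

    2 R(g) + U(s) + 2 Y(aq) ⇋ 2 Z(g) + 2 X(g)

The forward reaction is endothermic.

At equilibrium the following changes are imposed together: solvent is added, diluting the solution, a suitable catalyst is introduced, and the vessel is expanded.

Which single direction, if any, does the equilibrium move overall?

cannot be determined

Dilution lowers every aqueous concentration by the same factor. Δn_aq = 0 − 2 = -2, so the system shifts toward the side with more dissolved moles — to the left.
A catalyst speeds both forward and reverse rates equally; it changes neither Q nor K — no shift from this change.
Gas moles: reactants 2, products 4 (Δn_gas = +2). Expansion shifts the system toward the side with more moles of gas — to the right.
The individual effects push in opposite directions; without quantitative information the net direction cannot be determined.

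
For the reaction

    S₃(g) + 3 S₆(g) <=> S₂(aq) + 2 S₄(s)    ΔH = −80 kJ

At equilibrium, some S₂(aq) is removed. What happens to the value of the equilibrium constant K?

unchanged

The equilibrium constant depends only on temperature. This perturbation may move the position of equilibrium, but since T is unchanged, K itself is unchanged.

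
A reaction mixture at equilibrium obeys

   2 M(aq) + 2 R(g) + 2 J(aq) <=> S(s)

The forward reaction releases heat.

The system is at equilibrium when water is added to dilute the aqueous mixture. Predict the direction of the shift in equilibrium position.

left

Dilution lowers every aqueous concentration by the same factor. Δn_aq = 0 − 4 = -4, so the system shifts toward the side with more dissolved moles — to the left.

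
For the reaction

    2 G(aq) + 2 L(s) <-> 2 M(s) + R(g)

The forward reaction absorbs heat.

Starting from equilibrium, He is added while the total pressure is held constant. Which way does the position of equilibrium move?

right

Adding inert gas at constant total pressure expands the volume and lowers every reacting partial pressure. With Δn_gas = 1 − 0 = +1, Q moves away from K toward the side with fewer gas moles, so the system shifts toward the side with more gas moles — to the right.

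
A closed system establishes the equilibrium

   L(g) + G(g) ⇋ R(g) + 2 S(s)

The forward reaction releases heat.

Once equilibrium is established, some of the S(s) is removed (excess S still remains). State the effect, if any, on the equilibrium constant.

The equilibrium constant depends only on temperature. This perturbation changes neither the position of equilibrium nor K.

unchanged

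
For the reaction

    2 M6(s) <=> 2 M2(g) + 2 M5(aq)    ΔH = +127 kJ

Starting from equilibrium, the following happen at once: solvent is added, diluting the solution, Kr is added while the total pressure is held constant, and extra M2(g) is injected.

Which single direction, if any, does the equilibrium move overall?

Dilution lowers every aqueous concentration by the same factor. Δn_aq = 2 − 0 = +2, so the system shifts toward the side with more dissolved moles — to the right.
Adding inert gas at constant total pressure expands the volume and lowers every reacting partial pressure. With Δn_gas = 2 − 0 = +2, Q moves away from K toward the side with fewer gas moles, so the system shifts toward the side with more gas moles — to the right.
Adding M2 (g), a product, drives the reaction to the left.
The individual effects push in opposite directions; without quantitative information the net direction cannot be determined.

cannot be determined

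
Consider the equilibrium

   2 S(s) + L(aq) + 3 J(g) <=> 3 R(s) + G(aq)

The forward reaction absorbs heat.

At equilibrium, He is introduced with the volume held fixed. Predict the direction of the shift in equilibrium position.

no shift

At constant volume, adding an inert gas leaves every reacting species' partial pressure unchanged, so Q is unchanged — no shift from this change.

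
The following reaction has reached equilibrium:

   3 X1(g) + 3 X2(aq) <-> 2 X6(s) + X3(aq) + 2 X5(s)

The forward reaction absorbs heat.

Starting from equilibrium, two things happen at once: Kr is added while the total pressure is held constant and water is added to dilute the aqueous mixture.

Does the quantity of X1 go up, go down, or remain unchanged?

Adding inert gas at constant total pressure expands the volume and lowers every reacting partial pressure. With Δn_gas = 0 − 3 = -3, Q moves away from K toward the side with fewer gas moles, so the system shifts toward the side with more gas moles — to the left.
Dilution lowers every aqueous concentration by the same factor. Δn_aq = 1 − 3 = -2, so the system shifts toward the side with more dissolved moles — to the left.
The net shift is to the left. X1 is a reactant, so its amount increases.

increases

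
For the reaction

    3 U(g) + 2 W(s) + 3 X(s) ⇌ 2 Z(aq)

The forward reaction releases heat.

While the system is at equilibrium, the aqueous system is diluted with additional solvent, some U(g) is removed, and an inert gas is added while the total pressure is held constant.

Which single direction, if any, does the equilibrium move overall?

cannot be determined

Dilution lowers every aqueous concentration by the same factor. Δn_aq = 2 − 0 = +2, so the system shifts toward the side with more dissolved moles — to the right.
Removing U (g), a reactant, drives the reaction to the left.
Adding inert gas at constant total pressure expands the volume and lowers every reacting partial pressure. With Δn_gas = 0 − 3 = -3, Q moves away from K toward the side with fewer gas moles, so the system shifts toward the side with more gas moles — to the left.
The individual effects push in opposite directions; without quantitative information the net direction cannot be determined.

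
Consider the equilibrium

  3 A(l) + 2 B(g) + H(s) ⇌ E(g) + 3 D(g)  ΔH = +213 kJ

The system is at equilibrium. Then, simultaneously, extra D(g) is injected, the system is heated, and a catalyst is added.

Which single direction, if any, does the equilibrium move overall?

Adding D (g), a product, drives the reaction to the left.
The forward reaction is endothermic. Raising T favours the endothermic direction — shift to the right.
A catalyst speeds both forward and reverse rates equally; it changes neither Q nor K — no shift from this change.
The individual effects push in opposite directions; without quantitative information the net direction cannot be determined.

cannot be determined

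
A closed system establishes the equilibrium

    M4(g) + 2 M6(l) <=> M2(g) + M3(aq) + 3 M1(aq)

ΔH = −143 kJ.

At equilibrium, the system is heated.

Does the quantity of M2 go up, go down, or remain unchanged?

The forward reaction is exothermic. Raising T favours the endothermic direction — shift to the left.
The net shift is to the left. M2 is a product, so its amount decreases.

decreases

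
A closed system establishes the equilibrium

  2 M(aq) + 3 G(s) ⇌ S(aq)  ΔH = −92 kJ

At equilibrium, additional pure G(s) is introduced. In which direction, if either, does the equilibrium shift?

G is a pure solid; its activity is 1 regardless of amount, so Q is unaffected — no shift from this change.

no shift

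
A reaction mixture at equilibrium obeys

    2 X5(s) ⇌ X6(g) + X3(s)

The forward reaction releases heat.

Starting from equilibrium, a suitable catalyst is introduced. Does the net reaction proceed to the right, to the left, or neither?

no shift

A catalyst speeds both forward and reverse rates equally; it changes neither Q nor K — no shift from this change.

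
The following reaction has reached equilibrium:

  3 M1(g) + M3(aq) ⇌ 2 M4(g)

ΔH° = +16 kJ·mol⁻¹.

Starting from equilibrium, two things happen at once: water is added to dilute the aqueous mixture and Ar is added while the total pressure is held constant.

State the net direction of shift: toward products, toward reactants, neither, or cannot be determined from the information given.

left

Dilution lowers every aqueous concentration by the same factor. Δn_aq = 0 − 1 = -1, so the system shifts toward the side with more dissolved moles — to the left.
Adding inert gas at constant total pressure expands the volume and lowers every reacting partial pressure. With Δn_gas = 2 − 3 = -1, Q moves away from K toward the side with fewer gas moles, so the system shifts toward the side with more gas moles — to the left.
All effects act in the same direction — net shift to the left.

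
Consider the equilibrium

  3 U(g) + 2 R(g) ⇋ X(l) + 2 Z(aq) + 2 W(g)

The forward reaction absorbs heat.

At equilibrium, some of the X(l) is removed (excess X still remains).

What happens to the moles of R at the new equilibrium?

unchanged

X is a pure liquid; its activity is 1 regardless of amount, so Q is unaffected — no shift from this change.
No net shift occurs, so the amount of R is unchanged.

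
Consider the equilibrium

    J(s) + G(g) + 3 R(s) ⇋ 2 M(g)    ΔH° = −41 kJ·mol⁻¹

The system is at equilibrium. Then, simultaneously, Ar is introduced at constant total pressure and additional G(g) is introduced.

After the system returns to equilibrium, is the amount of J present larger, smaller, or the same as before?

Adding inert gas at constant total pressure expands the volume and lowers every reacting partial pressure. With Δn_gas = 2 − 1 = +1, Q moves away from K toward the side with fewer gas moles, so the system shifts toward the side with more gas moles — to the right.
Adding G (g), a reactant, drives the reaction to the right.
The net shift is to the right. J is a reactant, so its amount decreases.

decreases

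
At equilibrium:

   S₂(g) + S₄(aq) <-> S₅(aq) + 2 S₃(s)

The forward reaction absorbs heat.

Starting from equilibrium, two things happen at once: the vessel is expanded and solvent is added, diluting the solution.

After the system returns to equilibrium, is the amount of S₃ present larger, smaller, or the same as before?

Gas moles: reactants 1, products 0 (Δn_gas = -1). Expansion shifts the system toward the side with more moles of gas — to the left.
Dilution scales every aqueous concentration by the same factor. Δn_aq = 1 − 1 = 0, so Q is unchanged — no shift.
The net shift is to the left. S₃ is a product, so its amount decreases.

decreases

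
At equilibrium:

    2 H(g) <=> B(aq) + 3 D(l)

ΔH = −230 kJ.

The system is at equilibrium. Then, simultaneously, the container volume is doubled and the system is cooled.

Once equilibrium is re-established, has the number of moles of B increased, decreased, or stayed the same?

cannot be determined

Gas moles: reactants 2, products 0 (Δn_gas = -2). Expansion shifts the system toward the side with more moles of gas — to the left.
The forward reaction is exothermic. Lowering T favours the exothermic direction — shift to the right.
The two effects oppose each other, so the net shift — and hence the change in B — cannot be determined from the given information.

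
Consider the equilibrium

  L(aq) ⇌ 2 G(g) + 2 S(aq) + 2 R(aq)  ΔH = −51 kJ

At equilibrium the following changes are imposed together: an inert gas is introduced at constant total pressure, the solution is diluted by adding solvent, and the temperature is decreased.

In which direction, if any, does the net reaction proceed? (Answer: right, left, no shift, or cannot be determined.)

right

Adding inert gas at constant total pressure expands the volume and lowers every reacting partial pressure. With Δn_gas = 2 − 0 = +2, Q moves away from K toward the side with fewer gas moles, so the system shifts toward the side with more gas moles — to the right.
Dilution lowers every aqueous concentration by the same factor. Δn_aq = 4 − 1 = +3, so the system shifts toward the side with more dissolved moles — to the right.
The forward reaction is exothermic. Lowering T favours the exothermic direction — shift to the right.
All effects act in the same direction — net shift to the right.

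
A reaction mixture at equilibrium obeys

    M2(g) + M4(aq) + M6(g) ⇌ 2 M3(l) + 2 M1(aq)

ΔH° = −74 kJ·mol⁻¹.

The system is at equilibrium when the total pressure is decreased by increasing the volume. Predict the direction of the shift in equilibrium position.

Gas moles: reactants 2, products 0 (Δn_gas = -2). Expansion shifts the system toward the side with more moles of gas — to the left.

left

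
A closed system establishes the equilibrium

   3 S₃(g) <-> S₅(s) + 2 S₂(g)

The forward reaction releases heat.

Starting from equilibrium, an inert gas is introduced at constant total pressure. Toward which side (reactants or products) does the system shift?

left

Adding inert gas at constant total pressure expands the volume and lowers every reacting partial pressure. With Δn_gas = 2 − 3 = -1, Q moves away from K toward the side with fewer gas moles, so the system shifts toward the side with more gas moles — to the left.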